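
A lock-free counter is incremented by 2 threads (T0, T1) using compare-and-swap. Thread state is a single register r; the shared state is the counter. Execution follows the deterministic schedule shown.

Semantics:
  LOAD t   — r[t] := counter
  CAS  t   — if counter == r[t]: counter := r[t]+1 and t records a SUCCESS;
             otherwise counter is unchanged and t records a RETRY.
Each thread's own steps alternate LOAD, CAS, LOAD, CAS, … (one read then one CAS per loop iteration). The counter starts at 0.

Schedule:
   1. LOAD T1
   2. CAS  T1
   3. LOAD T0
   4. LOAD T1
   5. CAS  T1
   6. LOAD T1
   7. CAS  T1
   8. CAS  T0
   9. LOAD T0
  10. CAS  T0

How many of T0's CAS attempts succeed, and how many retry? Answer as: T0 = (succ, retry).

#1 T1 reads 0
#2 T1 CAS(0→1) writes; counter now 1
#3 T0 reads 1
#4 T1 reads 1
#5 T1 CAS(1→2) writes; counter now 2
#6 T1 reads 2
#7 T1 CAS(2→3) writes; counter now 3
#8 T0 CAS(1→2) fails; counter now 3
#9 T0 reads 3
#10 T0 CAS(3→4) writes; counter now 4

T0 = (1, 1)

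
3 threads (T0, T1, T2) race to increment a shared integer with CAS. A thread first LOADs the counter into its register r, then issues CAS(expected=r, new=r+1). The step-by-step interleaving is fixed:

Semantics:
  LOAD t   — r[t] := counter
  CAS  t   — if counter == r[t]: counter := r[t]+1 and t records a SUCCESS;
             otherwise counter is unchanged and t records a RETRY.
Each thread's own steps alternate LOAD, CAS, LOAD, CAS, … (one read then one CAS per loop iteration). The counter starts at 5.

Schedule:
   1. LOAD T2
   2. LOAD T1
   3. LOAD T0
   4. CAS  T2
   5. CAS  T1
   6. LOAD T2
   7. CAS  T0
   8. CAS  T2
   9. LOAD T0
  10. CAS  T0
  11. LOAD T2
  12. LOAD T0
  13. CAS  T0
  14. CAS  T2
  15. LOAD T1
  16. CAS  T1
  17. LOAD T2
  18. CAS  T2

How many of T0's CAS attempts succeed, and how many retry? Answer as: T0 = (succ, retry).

#1 T2 reads 5
#2 T1 reads 5
#3 T0 reads 5
#4 T2 CAS(5→6) writes; counter now 6
#5 T1 CAS(5→6) fails; counter now 6
#6 T2 reads 6
#7 T0 CAS(5→6) fails; counter now 6
#8 T2 CAS(6→7) writes; counter now 7
#9 T0 reads 7
#10 T0 CAS(7→8) writes; counter now 8
#11 T2 reads 8
#12 T0 reads 8
#13 T0 CAS(8→9) writes; counter now 9
#14 T2 CAS(8→9) fails; counter now 9
#15 T1 reads 9
#16 T1 CAS(9→10) writes; counter now 10
#17 T2 reads 10
#18 T2 CAS(10→11) writes; counter now 11

T0 = (2, 1)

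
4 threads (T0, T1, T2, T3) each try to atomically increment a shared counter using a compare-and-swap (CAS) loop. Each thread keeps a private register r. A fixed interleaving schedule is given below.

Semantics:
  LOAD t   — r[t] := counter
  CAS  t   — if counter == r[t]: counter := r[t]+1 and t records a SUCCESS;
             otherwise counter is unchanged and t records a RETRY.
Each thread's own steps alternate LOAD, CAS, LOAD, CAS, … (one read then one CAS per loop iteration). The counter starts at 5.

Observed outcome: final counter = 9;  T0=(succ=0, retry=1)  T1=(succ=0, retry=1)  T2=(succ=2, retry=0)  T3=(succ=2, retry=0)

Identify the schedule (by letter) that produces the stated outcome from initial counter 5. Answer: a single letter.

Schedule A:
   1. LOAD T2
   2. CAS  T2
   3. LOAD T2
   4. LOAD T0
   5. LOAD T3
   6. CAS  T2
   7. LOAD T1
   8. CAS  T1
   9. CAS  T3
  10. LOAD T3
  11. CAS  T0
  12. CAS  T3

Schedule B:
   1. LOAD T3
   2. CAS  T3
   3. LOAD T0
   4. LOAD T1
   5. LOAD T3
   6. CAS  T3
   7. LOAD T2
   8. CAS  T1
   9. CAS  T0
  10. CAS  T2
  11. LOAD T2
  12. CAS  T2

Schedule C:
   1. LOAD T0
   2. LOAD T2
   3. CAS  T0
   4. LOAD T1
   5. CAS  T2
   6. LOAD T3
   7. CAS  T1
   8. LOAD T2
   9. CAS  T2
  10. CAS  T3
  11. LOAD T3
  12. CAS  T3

B

Tracing schedule B:
#1 T3 reads 5
#2 T3 CAS(5→6) writes; counter now 6
#3 T0 reads 6
#4 T1 reads 6
#5 T3 reads 6
#6 T3 CAS(6→7) writes; counter now 7
#7 T2 reads 7
#8 T1 CAS(6→7) fails; counter now 7
#9 T0 CAS(6→7) fails; counter now 7
#10 T2 CAS(7→8) writes; counter now 8
#11 T2 reads 8
#12 T2 CAS(8→9) writes; counter now 9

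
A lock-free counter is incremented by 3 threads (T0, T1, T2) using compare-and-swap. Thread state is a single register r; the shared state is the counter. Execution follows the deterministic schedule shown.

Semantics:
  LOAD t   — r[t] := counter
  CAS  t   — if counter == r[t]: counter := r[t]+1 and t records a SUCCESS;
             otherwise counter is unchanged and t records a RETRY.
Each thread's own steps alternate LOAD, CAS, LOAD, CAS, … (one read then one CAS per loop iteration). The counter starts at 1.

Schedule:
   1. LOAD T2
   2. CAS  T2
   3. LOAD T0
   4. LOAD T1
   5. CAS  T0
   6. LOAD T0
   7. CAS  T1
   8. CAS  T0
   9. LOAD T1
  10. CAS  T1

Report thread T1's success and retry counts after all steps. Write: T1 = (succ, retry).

T2 LOAD — after: cnt=1, r=1 — load
T2 CAS — after: cnt=2, r=1 — ok
T0 LOAD — after: cnt=2, r=2 — load
T1 LOAD — after: cnt=2, r=2 — load
T0 CAS — after: cnt=3, r=2 — ok
T0 LOAD — after: cnt=3, r=3 — load
T1 CAS — after: cnt=3, r=2 — retry
T0 CAS — after: cnt=4, r=3 — ok
T1 LOAD — after: cnt=4, r=4 — load
T1 CAS — after: cnt=5, r=4 — ok

T1 = (1, 1)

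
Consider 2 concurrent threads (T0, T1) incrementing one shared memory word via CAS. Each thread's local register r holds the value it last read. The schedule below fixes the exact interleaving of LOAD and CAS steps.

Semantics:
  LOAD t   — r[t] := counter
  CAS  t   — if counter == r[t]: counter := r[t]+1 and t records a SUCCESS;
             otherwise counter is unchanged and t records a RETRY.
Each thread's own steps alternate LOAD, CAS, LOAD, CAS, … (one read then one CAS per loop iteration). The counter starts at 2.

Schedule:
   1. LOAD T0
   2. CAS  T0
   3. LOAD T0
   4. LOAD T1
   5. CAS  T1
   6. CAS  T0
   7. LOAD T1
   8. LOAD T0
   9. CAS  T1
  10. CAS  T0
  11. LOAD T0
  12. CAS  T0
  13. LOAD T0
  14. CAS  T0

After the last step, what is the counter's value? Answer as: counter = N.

counter = 7

T0 LOAD — after: cnt=2, r=2 — load
T0 CAS — after: cnt=3, r=2 — ok
T0 LOAD — after: cnt=3, r=3 — load
T1 LOAD — after: cnt=3, r=3 — load
T1 CAS — after: cnt=4, r=3 — ok
T0 CAS — after: cnt=4, r=3 — retry
T1 LOAD — after: cnt=4, r=4 — load
T0 LOAD — after: cnt=4, r=4 — load
T1 CAS — after: cnt=5, r=4 — ok
T0 CAS — after: cnt=5, r=4 — retry
T0 LOAD — after: cnt=5, r=5 — load
T0 CAS — after: cnt=6, r=5 — ok
T0 LOAD — after: cnt=6, r=6 — load
T0 CAS — after: cnt=7, r=6 — ok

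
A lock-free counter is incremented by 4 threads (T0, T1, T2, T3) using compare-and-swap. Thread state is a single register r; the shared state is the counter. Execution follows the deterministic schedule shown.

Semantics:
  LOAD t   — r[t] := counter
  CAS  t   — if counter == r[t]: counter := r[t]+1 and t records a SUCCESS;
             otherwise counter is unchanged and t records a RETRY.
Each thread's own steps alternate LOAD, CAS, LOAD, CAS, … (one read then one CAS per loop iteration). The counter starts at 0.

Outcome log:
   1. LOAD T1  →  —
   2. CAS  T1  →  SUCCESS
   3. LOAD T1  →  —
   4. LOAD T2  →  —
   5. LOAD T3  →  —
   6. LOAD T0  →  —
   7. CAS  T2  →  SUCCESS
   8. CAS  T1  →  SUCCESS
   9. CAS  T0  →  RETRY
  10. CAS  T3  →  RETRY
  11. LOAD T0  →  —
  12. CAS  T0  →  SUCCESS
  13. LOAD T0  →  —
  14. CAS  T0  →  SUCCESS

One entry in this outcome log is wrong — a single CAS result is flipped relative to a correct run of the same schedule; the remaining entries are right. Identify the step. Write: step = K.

Re-executing:
[1] T1.load  rd  (counter 0, T1.r 0)
[2] T1.cas  hit  (counter 1, T1.r 0)
[3] T1.load  rd  (counter 1, T1.r 1)
[4] T2.load  rd  (counter 1, T2.r 1)
[5] T3.load  rd  (counter 1, T3.r 1)
[6] T0.load  rd  (counter 1, T0.r 1)
[7] T2.cas  hit  (counter 2, T2.r 1)
[8] T1.cas  miss  (counter 2, T1.r 1)
[9] T0.cas  miss  (counter 2, T0.r 1)
[10] T3.cas  miss  (counter 2, T3.r 1)
[11] T0.load  rd  (counter 2, T0.r 2)
[12] T0.cas  hit  (counter 3, T0.r 2)
[13] T0.load  rd  (counter 3, T0.r 3)
[14] T0.cas  hit  (counter 4, T0.r 3)
Log disagrees first at step 8.

step = 8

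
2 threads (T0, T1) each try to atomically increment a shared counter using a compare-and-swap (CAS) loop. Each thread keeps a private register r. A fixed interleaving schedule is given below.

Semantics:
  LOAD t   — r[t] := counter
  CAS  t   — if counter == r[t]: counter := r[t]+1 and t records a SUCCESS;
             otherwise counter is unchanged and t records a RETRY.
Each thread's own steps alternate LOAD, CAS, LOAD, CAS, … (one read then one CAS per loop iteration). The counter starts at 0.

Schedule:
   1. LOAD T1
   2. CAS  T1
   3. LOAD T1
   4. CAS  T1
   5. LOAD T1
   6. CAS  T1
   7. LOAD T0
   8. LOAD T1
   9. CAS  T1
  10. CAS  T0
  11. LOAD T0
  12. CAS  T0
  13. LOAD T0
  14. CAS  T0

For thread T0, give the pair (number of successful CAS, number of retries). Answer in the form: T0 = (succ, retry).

1. LOAD T1 → mem=0 r[T1]=0 [LOAD]
2. CAS T1 → mem=1 r[T1]=0 [OK]
3. LOAD T1 → mem=1 r[T1]=1 [LOAD]
4. CAS T1 → mem=2 r[T1]=1 [OK]
5. LOAD T1 → mem=2 r[T1]=2 [LOAD]
6. CAS T1 → mem=3 r[T1]=2 [OK]
7. LOAD T0 → mem=3 r[T0]=3 [LOAD]
8. LOAD T1 → mem=3 r[T1]=3 [LOAD]
9. CAS T1 → mem=4 r[T1]=3 [OK]
10. CAS T0 → mem=4 r[T0]=3 [RETRY]
11. LOAD T0 → mem=4 r[T0]=4 [LOAD]
12. CAS T0 → mem=5 r[T0]=4 [OK]
13. LOAD T0 → mem=5 r[T0]=5 [LOAD]
14. CAS T0 → mem=6 r[T0]=5 [OK]

T0 = (2, 1)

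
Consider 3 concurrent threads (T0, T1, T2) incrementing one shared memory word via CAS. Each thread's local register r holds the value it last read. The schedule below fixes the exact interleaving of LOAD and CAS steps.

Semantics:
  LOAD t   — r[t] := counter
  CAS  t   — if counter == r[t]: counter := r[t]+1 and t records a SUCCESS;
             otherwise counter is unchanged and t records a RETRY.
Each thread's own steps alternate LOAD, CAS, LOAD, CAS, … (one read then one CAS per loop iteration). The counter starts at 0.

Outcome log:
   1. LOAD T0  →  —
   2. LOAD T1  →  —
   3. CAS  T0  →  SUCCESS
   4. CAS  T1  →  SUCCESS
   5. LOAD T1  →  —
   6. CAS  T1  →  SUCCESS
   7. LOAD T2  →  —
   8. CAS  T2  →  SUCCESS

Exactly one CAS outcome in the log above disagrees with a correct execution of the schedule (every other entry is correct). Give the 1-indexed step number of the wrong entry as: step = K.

step = 4

Correct run:
[1] T0.load  rd  (counter 0, T0.r 0)
[2] T1.load  rd  (counter 0, T1.r 0)
[3] T0.cas  hit  (counter 1, T0.r 0)
[4] T1.cas  miss  (counter 1, T1.r 0)
[5] T1.load  rd  (counter 1, T1.r 1)
[6] T1.cas  hit  (counter 2, T1.r 1)
[7] T2.load  rd  (counter 2, T2.r 2)
[8] T2.cas  hit  (counter 3, T2.r 2)
Mismatch at 4.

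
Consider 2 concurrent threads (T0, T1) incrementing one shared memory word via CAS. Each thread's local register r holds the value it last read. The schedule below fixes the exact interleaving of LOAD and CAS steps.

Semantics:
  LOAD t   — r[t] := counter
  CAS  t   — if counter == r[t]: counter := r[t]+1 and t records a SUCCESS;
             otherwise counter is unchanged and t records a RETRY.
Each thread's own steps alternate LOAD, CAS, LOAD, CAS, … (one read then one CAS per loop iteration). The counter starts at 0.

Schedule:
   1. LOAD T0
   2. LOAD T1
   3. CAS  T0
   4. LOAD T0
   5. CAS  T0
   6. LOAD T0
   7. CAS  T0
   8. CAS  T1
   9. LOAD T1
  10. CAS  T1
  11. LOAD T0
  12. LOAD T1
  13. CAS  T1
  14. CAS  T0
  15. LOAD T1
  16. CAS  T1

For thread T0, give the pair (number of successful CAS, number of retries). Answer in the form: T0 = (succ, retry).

   1) LOAD T0:  M=0  r_T0=0
   2) LOAD T1:  M=0  r_T1=0
   3) CAS  T0:  M=1  r_T0=0 ✓
   4) LOAD T0:  M=1  r_T0=1
   5) CAS  T0:  M=2  r_T0=1 ✓
   6) LOAD T0:  M=2  r_T0=2
   7) CAS  T0:  M=3  r_T0=2 ✓
   8) CAS  T1:  M=3  r_T1=0 ✗
   9) LOAD T1:  M=3  r_T1=3
  10) CAS  T1:  M=4  r_T1=3 ✓
  11) LOAD T0:  M=4  r_T0=4
  12) LOAD T1:  M=4  r_T1=4
  13) CAS  T1:  M=5  r_T1=4 ✓
  14) CAS  T0:  M=5  r_T0=4 ✗
  15) LOAD T1:  M=5  r_T1=5
  16) CAS  T1:  M=6  r_T1=5 ✓

T0 = (3, 1)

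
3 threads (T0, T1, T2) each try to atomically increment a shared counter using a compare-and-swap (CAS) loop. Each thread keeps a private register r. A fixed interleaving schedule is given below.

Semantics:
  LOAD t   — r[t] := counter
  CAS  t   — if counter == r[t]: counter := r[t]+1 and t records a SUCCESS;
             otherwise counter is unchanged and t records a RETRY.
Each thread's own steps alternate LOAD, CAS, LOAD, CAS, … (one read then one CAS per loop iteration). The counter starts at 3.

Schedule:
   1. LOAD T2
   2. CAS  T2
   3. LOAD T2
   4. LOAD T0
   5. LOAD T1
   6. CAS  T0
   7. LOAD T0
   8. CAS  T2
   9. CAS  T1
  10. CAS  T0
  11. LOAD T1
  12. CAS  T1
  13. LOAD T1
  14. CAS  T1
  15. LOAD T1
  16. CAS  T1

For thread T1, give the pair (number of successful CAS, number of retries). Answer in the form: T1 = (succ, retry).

   1) LOAD T2:  M=3  r_T2=3
   2) CAS  T2:  M=4  r_T2=3 ✓
   3) LOAD T2:  M=4  r_T2=4
   4) LOAD T0:  M=4  r_T0=4
   5) LOAD T1:  M=4  r_T1=4
   6) CAS  T0:  M=5  r_T0=4 ✓
   7) LOAD T0:  M=5  r_T0=5
   8) CAS  T2:  M=5  r_T2=4 ✗
   9) CAS  T1:  M=5  r_T1=4 ✗
  10) CAS  T0:  M=6  r_T0=5 ✓
  11) LOAD T1:  M=6  r_T1=6
  12) CAS  T1:  M=7  r_T1=6 ✓
  13) LOAD T1:  M=7  r_T1=7
  14) CAS  T1:  M=8  r_T1=7 ✓
  15) LOAD T1:  M=8  r_T1=8
  16) CAS  T1:  M=9  r_T1=8 ✓

T1 = (3, 1)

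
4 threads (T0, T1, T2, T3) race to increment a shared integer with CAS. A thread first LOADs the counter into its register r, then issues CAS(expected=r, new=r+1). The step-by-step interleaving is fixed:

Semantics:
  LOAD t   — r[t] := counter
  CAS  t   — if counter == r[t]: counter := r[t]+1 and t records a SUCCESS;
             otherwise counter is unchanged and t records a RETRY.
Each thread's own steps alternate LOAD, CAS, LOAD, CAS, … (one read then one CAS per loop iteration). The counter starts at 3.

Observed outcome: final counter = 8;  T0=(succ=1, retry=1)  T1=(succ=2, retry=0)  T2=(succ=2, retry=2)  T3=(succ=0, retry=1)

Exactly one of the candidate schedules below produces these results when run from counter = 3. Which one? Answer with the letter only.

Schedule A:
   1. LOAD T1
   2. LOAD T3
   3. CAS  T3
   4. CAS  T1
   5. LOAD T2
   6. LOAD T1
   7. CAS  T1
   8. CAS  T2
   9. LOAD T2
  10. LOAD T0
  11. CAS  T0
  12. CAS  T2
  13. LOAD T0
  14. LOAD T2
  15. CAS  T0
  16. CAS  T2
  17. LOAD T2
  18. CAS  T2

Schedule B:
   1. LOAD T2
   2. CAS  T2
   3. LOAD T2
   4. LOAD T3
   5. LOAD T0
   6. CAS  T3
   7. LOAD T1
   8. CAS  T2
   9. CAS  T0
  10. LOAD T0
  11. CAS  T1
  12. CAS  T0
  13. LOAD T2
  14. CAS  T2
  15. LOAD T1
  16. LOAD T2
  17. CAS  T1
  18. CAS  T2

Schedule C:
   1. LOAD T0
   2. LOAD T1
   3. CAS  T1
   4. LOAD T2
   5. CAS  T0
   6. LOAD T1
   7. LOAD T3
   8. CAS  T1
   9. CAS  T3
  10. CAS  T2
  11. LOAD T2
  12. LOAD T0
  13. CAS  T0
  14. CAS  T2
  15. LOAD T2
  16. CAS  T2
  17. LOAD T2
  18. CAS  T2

Run C:
step 1: T0 LOAD ⇒ load; ctr=3 reg=3
step 2: T1 LOAD ⇒ load; ctr=3 reg=3
step 3: T1 CAS ⇒ ok; ctr=4 reg=3
step 4: T2 LOAD ⇒ load; ctr=4 reg=4
step 5: T0 CAS ⇒ retry; ctr=4 reg=3
step 6: T1 LOAD ⇒ load; ctr=4 reg=4
step 7: T3 LOAD ⇒ load; ctr=4 reg=4
step 8: T1 CAS ⇒ ok; ctr=5 reg=4
step 9: T3 CAS ⇒ retry; ctr=5 reg=4
step 10: T2 CAS ⇒ retry; ctr=5 reg=4
step 11: T2 LOAD ⇒ load; ctr=5 reg=5
step 12: T0 LOAD ⇒ load; ctr=5 reg=5
step 13: T0 CAS ⇒ ok; ctr=6 reg=5
step 14: T2 CAS ⇒ retry; ctr=6 reg=5
step 15: T2 LOAD ⇒ load; ctr=6 reg=6
step 16: T2 CAS ⇒ ok; ctr=7 reg=6
step 17: T2 LOAD ⇒ load; ctr=7 reg=7
step 18: T2 CAS ⇒ ok; ctr=8 reg=7

C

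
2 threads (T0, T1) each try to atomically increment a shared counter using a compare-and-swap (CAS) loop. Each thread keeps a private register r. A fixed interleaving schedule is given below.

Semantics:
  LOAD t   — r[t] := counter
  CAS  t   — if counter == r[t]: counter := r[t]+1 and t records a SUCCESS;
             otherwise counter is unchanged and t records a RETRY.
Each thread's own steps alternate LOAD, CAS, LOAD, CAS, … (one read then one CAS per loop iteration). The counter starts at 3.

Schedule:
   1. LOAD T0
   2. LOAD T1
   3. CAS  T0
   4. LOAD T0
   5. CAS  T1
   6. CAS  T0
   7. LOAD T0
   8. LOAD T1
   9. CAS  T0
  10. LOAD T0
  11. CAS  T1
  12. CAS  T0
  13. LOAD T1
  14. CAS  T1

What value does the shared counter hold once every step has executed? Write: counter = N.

#1 T0 reads 3
#2 T1 reads 3
#3 T0 CAS(3→4) writes; counter now 4
#4 T0 reads 4
#5 T1 CAS(3→4) fails; counter now 4
#6 T0 CAS(4→5) writes; counter now 5
#7 T0 reads 5
#8 T1 reads 5
#9 T0 CAS(5→6) writes; counter now 6
#10 T0 reads 6
#11 T1 CAS(5→6) fails; counter now 6
#12 T0 CAS(6→7) writes; counter now 7
#13 T1 reads 7
#14 T1 CAS(7→8) writes; counter now 8

counter = 8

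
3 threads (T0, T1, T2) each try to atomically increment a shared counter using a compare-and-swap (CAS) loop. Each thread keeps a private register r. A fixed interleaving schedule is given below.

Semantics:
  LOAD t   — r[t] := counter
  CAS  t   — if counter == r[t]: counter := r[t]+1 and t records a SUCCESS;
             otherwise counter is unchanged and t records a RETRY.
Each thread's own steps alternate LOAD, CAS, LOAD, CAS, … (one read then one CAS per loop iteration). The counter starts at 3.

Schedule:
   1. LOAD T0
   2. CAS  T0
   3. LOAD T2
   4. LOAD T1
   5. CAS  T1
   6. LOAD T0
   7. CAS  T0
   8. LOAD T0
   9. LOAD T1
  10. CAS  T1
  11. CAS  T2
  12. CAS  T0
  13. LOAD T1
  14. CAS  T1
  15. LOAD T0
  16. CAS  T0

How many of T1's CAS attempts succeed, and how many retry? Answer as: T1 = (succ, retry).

T1 = (3, 0)

1. LOAD T0 → mem=3 r[T0]=3 [LOAD]
2. CAS T0 → mem=4 r[T0]=3 [OK]
3. LOAD T2 → mem=4 r[T2]=4 [LOAD]
4. LOAD T1 → mem=4 r[T1]=4 [LOAD]
5. CAS T1 → mem=5 r[T1]=4 [OK]
6. LOAD T0 → mem=5 r[T0]=5 [LOAD]
7. CAS T0 → mem=6 r[T0]=5 [OK]
8. LOAD T0 → mem=6 r[T0]=6 [LOAD]
9. LOAD T1 → mem=6 r[T1]=6 [LOAD]
10. CAS T1 → mem=7 r[T1]=6 [OK]
11. CAS T2 → mem=7 r[T2]=4 [RETRY]
12. CAS T0 → mem=7 r[T0]=6 [RETRY]
13. LOAD T1 → mem=7 r[T1]=7 [LOAD]
14. CAS T1 → mem=8 r[T1]=7 [OK]
15. LOAD T0 → mem=8 r[T0]=8 [LOAD]
16. CAS T0 → mem=9 r[T0]=8 [OK]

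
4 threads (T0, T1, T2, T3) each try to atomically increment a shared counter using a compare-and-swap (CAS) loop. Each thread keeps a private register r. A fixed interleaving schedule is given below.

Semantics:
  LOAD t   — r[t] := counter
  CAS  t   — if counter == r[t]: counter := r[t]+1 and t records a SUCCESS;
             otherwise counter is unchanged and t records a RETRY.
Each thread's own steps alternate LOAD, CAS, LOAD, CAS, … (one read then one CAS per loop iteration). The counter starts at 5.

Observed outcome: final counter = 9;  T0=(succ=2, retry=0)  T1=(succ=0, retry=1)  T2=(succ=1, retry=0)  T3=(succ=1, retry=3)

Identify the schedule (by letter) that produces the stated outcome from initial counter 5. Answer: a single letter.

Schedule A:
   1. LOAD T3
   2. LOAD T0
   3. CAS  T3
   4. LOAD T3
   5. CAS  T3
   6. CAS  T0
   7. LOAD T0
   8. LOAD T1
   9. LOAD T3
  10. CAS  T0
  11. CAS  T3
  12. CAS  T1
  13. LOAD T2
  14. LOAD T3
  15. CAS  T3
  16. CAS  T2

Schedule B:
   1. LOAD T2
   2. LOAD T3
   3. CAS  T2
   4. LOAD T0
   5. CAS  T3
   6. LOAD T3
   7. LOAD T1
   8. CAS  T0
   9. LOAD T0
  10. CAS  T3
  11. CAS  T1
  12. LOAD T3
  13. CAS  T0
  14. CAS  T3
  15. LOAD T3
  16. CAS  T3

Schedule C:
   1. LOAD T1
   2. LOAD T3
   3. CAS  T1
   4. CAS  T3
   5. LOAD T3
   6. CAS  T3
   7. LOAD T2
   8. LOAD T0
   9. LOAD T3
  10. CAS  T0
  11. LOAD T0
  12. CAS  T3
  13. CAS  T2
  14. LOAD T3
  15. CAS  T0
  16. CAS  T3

Run B:
1. LOAD T2 → mem=5 r[T2]=5 [LOAD]
2. LOAD T3 → mem=5 r[T3]=5 [LOAD]
3. CAS T2 → mem=6 r[T2]=5 [OK]
4. LOAD T0 → mem=6 r[T0]=6 [LOAD]
5. CAS T3 → mem=6 r[T3]=5 [RETRY]
6. LOAD T3 → mem=6 r[T3]=6 [LOAD]
7. LOAD T1 → mem=6 r[T1]=6 [LOAD]
8. CAS T0 → mem=7 r[T0]=6 [OK]
9. LOAD T0 → mem=7 r[T0]=7 [LOAD]
10. CAS T3 → mem=7 r[T3]=6 [RETRY]
11. CAS T1 → mem=7 r[T1]=6 [RETRY]
12. LOAD T3 → mem=7 r[T3]=7 [LOAD]
13. CAS T0 → mem=8 r[T0]=7 [OK]
14. CAS T3 → mem=8 r[T3]=7 [RETRY]
15. LOAD T3 → mem=8 r[T3]=8 [LOAD]
16. CAS T3 → mem=9 r[T3]=8 [OK]

B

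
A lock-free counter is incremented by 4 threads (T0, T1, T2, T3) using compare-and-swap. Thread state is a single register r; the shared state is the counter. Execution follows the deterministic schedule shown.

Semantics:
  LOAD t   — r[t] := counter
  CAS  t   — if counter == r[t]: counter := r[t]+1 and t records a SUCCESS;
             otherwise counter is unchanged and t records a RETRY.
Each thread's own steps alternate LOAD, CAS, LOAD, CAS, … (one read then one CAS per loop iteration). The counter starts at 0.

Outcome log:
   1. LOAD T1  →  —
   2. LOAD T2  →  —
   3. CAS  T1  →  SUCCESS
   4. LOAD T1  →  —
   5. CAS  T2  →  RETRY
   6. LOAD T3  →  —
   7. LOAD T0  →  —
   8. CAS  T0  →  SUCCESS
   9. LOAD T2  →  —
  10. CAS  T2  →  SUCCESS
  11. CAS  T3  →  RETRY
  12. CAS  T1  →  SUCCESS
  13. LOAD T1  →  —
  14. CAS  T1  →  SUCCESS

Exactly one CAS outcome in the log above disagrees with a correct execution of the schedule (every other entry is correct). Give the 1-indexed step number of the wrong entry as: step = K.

Re-executing:
1. LOAD T1 → mem=0 r[T1]=0 [LOAD]
2. LOAD T2 → mem=0 r[T2]=0 [LOAD]
3. CAS T1 → mem=1 r[T1]=0 [OK]
4. LOAD T1 → mem=1 r[T1]=1 [LOAD]
5. CAS T2 → mem=1 r[T2]=0 [RETRY]
6. LOAD T3 → mem=1 r[T3]=1 [LOAD]
7. LOAD T0 → mem=1 r[T0]=1 [LOAD]
8. CAS T0 → mem=2 r[T0]=1 [OK]
9. LOAD T2 → mem=2 r[T2]=2 [LOAD]
10. CAS T2 → mem=3 r[T2]=2 [OK]
11. CAS T3 → mem=3 r[T3]=1 [RETRY]
12. CAS T1 → mem=3 r[T1]=1 [RETRY]
13. LOAD T1 → mem=3 r[T1]=3 [LOAD]
14. CAS T1 → mem=4 r[T1]=3 [OK]
Mismatch at 12.

step = 12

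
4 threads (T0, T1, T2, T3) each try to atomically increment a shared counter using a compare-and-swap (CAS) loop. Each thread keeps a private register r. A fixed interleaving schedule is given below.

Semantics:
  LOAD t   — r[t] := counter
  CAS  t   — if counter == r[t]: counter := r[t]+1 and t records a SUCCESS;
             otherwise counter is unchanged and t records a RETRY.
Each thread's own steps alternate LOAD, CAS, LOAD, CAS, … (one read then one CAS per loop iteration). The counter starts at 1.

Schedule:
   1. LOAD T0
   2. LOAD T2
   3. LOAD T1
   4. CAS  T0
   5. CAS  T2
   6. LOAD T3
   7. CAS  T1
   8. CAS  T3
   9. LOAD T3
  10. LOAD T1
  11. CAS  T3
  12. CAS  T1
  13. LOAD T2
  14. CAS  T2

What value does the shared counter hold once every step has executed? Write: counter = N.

counter = 5

T0 LOAD — after: cnt=1, r=1 — load
T2 LOAD — after: cnt=1, r=1 — load
T1 LOAD — after: cnt=1, r=1 — load
T0 CAS — after: cnt=2, r=1 — ok
T2 CAS — after: cnt=2, r=1 — retry
T3 LOAD — after: cnt=2, r=2 — load
T1 CAS — after: cnt=2, r=1 — retry
T3 CAS — after: cnt=3, r=2 — ok
T3 LOAD — after: cnt=3, r=3 — load
T1 LOAD — after: cnt=3, r=3 — load
T3 CAS — after: cnt=4, r=3 — ok
T1 CAS — after: cnt=4, r=3 — retry
T2 LOAD — after: cnt=4, r=4 — load
T2 CAS — after: cnt=5, r=4 — ok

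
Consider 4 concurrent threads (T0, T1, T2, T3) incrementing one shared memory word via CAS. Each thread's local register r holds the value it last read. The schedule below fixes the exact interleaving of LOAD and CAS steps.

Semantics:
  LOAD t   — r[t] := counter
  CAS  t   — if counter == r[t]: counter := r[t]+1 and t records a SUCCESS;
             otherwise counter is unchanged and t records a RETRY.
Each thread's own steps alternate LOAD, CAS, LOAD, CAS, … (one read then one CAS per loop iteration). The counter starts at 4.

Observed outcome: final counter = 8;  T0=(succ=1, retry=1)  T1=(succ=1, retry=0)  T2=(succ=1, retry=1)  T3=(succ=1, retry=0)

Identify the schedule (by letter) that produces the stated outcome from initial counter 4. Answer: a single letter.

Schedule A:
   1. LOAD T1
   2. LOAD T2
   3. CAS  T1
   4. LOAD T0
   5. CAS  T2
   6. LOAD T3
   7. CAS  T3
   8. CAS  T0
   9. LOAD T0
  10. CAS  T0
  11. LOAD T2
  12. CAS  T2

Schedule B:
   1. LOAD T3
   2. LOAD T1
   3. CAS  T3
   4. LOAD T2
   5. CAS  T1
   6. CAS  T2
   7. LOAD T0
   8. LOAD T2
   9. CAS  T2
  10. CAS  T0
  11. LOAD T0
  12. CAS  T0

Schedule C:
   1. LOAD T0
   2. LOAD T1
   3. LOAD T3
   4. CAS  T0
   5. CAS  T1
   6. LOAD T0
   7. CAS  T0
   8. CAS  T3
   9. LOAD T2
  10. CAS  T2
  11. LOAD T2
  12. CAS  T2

A

Simulating candidate A:
   1) LOAD T1:  M=4  r_T1=4
   2) LOAD T2:  M=4  r_T2=4
   3) CAS  T1:  M=5  r_T1=4 ✓
   4) LOAD T0:  M=5  r_T0=5
   5) CAS  T2:  M=5  r_T2=4 ✗
   6) LOAD T3:  M=5  r_T3=5
   7) CAS  T3:  M=6  r_T3=5 ✓
   8) CAS  T0:  M=6  r_T0=5 ✗
   9) LOAD T0:  M=6  r_T0=6
  10) CAS  T0:  M=7  r_T0=6 ✓
  11) LOAD T2:  M=7  r_T2=7
  12) CAS  T2:  M=8  r_T2=7 ✓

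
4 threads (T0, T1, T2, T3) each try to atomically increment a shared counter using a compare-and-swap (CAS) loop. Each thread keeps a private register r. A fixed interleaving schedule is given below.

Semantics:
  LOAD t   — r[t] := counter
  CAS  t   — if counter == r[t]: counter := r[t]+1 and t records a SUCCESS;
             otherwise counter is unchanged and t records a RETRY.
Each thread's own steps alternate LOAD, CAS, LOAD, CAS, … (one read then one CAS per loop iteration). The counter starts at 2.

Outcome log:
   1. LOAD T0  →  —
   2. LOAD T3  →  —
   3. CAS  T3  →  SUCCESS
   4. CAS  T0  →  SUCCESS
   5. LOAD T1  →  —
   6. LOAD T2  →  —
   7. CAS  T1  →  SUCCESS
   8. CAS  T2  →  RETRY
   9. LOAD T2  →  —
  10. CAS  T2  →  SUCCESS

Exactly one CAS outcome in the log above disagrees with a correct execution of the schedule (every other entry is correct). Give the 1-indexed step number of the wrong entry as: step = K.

Reference trace:
step 1: T0 LOAD ⇒ load; ctr=2 reg=2
step 2: T3 LOAD ⇒ load; ctr=2 reg=2
step 3: T3 CAS ⇒ ok; ctr=3 reg=2
step 4: T0 CAS ⇒ retry; ctr=3 reg=2
step 5: T1 LOAD ⇒ load; ctr=3 reg=3
step 6: T2 LOAD ⇒ load; ctr=3 reg=3
step 7: T1 CAS ⇒ ok; ctr=4 reg=3
step 8: T2 CAS ⇒ retry; ctr=4 reg=3
step 9: T2 LOAD ⇒ load; ctr=4 reg=4
step 10: T2 CAS ⇒ ok; ctr=5 reg=4
Log disagrees first at step 4.

step = 4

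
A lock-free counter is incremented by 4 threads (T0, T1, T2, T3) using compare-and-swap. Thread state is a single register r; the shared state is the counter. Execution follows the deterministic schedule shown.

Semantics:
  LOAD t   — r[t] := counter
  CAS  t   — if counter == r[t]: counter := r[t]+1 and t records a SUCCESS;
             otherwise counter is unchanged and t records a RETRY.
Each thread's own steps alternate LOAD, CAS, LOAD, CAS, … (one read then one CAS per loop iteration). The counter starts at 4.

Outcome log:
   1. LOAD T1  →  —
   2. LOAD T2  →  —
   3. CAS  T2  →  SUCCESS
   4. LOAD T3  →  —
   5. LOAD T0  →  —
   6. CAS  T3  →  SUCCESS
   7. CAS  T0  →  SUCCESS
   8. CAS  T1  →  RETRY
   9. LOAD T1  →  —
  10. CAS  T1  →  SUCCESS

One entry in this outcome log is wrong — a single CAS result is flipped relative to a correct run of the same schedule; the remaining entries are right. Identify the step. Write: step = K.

step = 7

Reference trace:
T1 LOAD — after: cnt=4, r=4 — load
T2 LOAD — after: cnt=4, r=4 — load
T2 CAS — after: cnt=5, r=4 — ok
T3 LOAD — after: cnt=5, r=5 — load
T0 LOAD — after: cnt=5, r=5 — load
T3 CAS — after: cnt=6, r=5 — ok
T0 CAS — after: cnt=6, r=5 — retry
T1 CAS — after: cnt=6, r=4 — retry
T1 LOAD — after: cnt=6, r=6 — load
T1 CAS — after: cnt=7, r=6 — ok
Mismatch at 7.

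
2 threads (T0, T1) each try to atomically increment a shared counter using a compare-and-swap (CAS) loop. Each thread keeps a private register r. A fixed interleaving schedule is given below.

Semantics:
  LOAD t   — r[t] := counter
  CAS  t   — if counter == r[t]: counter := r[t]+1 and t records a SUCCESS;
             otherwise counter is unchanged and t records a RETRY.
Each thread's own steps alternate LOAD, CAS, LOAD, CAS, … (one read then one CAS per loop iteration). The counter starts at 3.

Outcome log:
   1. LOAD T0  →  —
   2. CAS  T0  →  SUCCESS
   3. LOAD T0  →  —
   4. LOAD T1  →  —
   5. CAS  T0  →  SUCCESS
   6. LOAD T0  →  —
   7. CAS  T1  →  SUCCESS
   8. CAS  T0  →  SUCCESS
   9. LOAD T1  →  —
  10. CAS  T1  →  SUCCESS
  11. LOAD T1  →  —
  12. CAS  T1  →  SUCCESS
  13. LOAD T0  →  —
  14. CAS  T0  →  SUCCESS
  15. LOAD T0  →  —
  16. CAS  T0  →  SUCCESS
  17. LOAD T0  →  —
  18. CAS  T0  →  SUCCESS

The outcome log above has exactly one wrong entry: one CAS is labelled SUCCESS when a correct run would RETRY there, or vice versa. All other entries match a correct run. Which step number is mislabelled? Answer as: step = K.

Re-executing:
T0 LOAD — after: cnt=3, r=3 — load
T0 CAS — after: cnt=4, r=3 — ok
T0 LOAD — after: cnt=4, r=4 — load
T1 LOAD — after: cnt=4, r=4 — load
T0 CAS — after: cnt=5, r=4 — ok
T0 LOAD — after: cnt=5, r=5 — load
T1 CAS — after: cnt=5, r=4 — retry
T0 CAS — after: cnt=6, r=5 — ok
T1 LOAD — after: cnt=6, r=6 — load
T1 CAS — after: cnt=7, r=6 — ok
T1 LOAD — after: cnt=7, r=7 — load
T1 CAS — after: cnt=8, r=7 — ok
T0 LOAD — after: cnt=8, r=8 — load
T0 CAS — after: cnt=9, r=8 — ok
T0 LOAD — after: cnt=9, r=9 — load
T0 CAS — after: cnt=10, r=9 — ok
T0 LOAD — after: cnt=10, r=10 — load
T0 CAS — after: cnt=11, r=10 — ok
Flip is step 7.

step = 7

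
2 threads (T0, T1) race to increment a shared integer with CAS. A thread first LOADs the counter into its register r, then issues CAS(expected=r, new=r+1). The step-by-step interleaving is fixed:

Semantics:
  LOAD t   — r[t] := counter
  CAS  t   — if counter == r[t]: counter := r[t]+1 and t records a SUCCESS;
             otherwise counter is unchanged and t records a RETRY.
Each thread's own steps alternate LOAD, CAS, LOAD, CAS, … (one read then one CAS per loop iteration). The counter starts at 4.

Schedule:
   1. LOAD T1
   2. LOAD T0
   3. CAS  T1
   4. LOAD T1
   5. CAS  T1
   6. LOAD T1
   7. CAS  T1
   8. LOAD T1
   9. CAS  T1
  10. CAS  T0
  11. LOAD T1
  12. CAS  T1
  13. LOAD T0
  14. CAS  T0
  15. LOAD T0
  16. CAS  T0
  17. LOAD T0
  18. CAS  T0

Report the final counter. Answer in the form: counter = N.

T1 LOAD — after: cnt=4, r=4 — load
T0 LOAD — after: cnt=4, r=4 — load
T1 CAS — after: cnt=5, r=4 — ok
T1 LOAD — after: cnt=5, r=5 — load
T1 CAS — after: cnt=6, r=5 — ok
T1 LOAD — after: cnt=6, r=6 — load
T1 CAS — after: cnt=7, r=6 — ok
T1 LOAD — after: cnt=7, r=7 — load
T1 CAS — after: cnt=8, r=7 — ok
T0 CAS — after: cnt=8, r=4 — retry
T1 LOAD — after: cnt=8, r=8 — load
T1 CAS — after: cnt=9, r=8 — ok
T0 LOAD — after: cnt=9, r=9 — load
T0 CAS — after: cnt=10, r=9 — ok
T0 LOAD — after: cnt=10, r=10 — load
T0 CAS — after: cnt=11, r=10 — ok
T0 LOAD — after: cnt=11, r=11 — load
T0 CAS — after: cnt=12, r=11 — ok

counter = 12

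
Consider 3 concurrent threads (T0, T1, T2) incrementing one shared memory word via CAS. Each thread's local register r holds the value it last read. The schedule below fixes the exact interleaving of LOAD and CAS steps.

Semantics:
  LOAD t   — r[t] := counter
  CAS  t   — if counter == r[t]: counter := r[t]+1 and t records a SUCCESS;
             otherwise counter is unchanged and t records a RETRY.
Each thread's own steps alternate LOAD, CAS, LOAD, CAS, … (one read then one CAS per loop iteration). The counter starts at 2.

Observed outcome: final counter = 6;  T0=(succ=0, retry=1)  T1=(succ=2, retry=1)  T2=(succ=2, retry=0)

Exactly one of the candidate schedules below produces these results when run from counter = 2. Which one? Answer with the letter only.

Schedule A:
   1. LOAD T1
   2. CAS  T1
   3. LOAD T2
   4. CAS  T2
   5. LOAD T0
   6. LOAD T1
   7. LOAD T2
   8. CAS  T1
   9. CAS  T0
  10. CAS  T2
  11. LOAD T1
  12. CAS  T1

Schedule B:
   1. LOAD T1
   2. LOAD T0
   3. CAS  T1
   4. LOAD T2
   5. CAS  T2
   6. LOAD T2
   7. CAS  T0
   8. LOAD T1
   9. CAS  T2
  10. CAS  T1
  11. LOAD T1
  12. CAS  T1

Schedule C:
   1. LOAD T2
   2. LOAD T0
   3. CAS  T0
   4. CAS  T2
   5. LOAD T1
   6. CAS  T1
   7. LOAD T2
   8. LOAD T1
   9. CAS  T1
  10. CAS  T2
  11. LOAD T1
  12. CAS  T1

B

Simulating candidate B:
   1) LOAD T1:  M=2  r_T1=2
   2) LOAD T0:  M=2  r_T0=2
   3) CAS  T1:  M=3  r_T1=2 ✓
   4) LOAD T2:  M=3  r_T2=3
   5) CAS  T2:  M=4  r_T2=3 ✓
   6) LOAD T2:  M=4  r_T2=4
   7) CAS  T0:  M=4  r_T0=2 ✗
   8) LOAD T1:  M=4  r_T1=4
   9) CAS  T2:  M=5  r_T2=4 ✓
  10) CAS  T1:  M=5  r_T1=4 ✗
  11) LOAD T1:  M=5  r_T1=5
  12) CAS  T1:  M=6  r_T1=5 ✓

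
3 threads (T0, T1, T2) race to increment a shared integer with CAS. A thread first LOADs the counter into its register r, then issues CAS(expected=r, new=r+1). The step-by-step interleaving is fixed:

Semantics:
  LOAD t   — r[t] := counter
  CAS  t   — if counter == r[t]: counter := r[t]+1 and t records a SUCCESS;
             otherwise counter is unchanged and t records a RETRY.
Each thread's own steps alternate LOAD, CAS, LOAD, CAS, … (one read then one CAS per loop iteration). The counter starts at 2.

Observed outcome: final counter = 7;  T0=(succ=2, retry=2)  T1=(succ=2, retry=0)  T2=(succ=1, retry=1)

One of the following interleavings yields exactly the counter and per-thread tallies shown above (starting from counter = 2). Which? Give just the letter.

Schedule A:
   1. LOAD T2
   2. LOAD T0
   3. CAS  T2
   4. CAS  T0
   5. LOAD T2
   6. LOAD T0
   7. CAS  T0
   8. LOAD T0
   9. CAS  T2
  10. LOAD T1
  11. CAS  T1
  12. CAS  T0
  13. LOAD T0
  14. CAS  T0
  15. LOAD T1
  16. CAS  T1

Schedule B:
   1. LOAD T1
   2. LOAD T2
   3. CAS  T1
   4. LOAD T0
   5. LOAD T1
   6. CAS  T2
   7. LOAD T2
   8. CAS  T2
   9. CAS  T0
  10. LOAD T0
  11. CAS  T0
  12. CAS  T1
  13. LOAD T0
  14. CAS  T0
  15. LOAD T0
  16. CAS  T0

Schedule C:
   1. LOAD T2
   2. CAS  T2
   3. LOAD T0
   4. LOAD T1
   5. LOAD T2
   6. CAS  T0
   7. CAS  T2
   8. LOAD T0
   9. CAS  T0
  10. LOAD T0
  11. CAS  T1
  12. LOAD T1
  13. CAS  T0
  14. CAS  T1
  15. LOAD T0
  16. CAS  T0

A

Simulating candidate A:
#1 T2 reads 2
#2 T0 reads 2
#3 T2 CAS(2→3) writes; counter now 3
#4 T0 CAS(2→3) fails; counter now 3
#5 T2 reads 3
#6 T0 reads 3
#7 T0 CAS(3→4) writes; counter now 4
#8 T0 reads 4
#9 T2 CAS(3→4) fails; counter now 4
#10 T1 reads 4
#11 T1 CAS(4→5) writes; counter now 5
#12 T0 CAS(4→5) fails; counter now 5
#13 T0 reads 5
#14 T0 CAS(5→6) writes; counter now 6
#15 T1 reads 6
#16 T1 CAS(6→7) writes; counter now 7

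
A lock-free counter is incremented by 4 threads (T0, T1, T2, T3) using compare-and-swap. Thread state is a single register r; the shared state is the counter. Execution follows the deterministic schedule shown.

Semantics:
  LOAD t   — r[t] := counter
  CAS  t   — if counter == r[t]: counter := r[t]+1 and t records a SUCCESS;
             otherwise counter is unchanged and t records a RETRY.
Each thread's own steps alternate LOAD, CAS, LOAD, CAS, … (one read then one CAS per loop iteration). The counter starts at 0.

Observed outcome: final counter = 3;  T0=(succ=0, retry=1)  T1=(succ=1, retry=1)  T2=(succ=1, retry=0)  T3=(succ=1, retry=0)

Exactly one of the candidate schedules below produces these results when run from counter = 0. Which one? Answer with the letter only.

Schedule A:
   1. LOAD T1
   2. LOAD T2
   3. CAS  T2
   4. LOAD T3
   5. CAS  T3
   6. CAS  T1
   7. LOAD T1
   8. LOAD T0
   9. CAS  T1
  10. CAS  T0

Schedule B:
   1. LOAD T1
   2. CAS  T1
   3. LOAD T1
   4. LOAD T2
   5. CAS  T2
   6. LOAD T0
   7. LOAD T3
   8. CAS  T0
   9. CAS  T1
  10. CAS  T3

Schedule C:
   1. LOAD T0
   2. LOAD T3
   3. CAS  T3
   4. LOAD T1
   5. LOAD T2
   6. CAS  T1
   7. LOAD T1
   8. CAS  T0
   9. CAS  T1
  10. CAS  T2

A

Run A:
T1 LOAD — after: cnt=0, r=0 — load
T2 LOAD — after: cnt=0, r=0 — load
T2 CAS — after: cnt=1, r=0 — ok
T3 LOAD — after: cnt=1, r=1 — load
T3 CAS — after: cnt=2, r=1 — ok
T1 CAS — after: cnt=2, r=0 — retry
T1 LOAD — after: cnt=2, r=2 — load
T0 LOAD — after: cnt=2, r=2 — load
T1 CAS — after: cnt=3, r=2 — ok
T0 CAS — after: cnt=3, r=2 — retry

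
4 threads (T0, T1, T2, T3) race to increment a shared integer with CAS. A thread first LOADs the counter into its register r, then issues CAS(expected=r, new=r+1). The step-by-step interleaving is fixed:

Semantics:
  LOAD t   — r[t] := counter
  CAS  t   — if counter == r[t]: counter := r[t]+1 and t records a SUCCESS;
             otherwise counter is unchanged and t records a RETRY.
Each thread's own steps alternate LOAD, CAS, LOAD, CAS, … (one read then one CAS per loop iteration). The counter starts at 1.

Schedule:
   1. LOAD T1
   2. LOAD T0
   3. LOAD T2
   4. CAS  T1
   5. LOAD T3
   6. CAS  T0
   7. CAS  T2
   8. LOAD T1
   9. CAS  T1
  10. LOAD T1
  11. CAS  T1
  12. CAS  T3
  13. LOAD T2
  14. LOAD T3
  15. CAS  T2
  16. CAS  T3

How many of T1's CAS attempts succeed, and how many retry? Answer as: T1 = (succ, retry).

#1 T1 reads 1
#2 T0 reads 1
#3 T2 reads 1
#4 T1 CAS(1→2) writes; counter now 2
#5 T3 reads 2
#6 T0 CAS(1→2) fails; counter now 2
#7 T2 CAS(1→2) fails; counter now 2
#8 T1 reads 2
#9 T1 CAS(2→3) writes; counter now 3
#10 T1 reads 3
#11 T1 CAS(3→4) writes; counter now 4
#12 T3 CAS(2→3) fails; counter now 4
#13 T2 reads 4
#14 T3 reads 4
#15 T2 CAS(4→5) writes; counter now 5
#16 T3 CAS(4→5) fails; counter now 5

T1 = (3, 0)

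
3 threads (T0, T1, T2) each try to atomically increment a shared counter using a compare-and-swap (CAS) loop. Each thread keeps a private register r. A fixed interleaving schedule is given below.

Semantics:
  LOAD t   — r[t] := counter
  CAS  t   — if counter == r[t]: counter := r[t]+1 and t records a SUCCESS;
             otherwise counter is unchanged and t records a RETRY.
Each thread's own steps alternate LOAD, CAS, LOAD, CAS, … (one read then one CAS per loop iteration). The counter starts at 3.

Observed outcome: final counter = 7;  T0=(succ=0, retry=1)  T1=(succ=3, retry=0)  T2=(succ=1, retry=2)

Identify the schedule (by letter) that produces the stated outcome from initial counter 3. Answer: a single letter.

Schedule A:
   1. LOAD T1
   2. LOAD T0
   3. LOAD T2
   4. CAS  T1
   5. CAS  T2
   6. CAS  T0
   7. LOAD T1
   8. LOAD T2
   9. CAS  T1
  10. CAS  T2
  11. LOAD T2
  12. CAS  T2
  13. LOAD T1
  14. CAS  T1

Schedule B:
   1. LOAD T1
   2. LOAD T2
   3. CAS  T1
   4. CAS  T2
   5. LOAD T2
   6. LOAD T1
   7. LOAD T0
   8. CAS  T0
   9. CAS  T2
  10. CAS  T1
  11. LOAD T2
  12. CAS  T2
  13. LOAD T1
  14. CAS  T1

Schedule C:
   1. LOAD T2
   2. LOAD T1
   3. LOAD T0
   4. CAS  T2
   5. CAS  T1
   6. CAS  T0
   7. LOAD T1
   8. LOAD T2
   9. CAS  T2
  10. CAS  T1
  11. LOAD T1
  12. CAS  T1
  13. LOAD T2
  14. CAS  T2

Run A:
#1 T1 reads 3
#2 T0 reads 3
#3 T2 reads 3
#4 T1 CAS(3→4) writes; counter now 4
#5 T2 CAS(3→4) fails; counter now 4
#6 T0 CAS(3→4) fails; counter now 4
#7 T1 reads 4
#8 T2 reads 4
#9 T1 CAS(4→5) writes; counter now 5
#10 T2 CAS(4→5) fails; counter now 5
#11 T2 reads 5
#12 T2 CAS(5→6) writes; counter now 6
#13 T1 reads 6
#14 T1 CAS(6→7) writes; counter now 7

A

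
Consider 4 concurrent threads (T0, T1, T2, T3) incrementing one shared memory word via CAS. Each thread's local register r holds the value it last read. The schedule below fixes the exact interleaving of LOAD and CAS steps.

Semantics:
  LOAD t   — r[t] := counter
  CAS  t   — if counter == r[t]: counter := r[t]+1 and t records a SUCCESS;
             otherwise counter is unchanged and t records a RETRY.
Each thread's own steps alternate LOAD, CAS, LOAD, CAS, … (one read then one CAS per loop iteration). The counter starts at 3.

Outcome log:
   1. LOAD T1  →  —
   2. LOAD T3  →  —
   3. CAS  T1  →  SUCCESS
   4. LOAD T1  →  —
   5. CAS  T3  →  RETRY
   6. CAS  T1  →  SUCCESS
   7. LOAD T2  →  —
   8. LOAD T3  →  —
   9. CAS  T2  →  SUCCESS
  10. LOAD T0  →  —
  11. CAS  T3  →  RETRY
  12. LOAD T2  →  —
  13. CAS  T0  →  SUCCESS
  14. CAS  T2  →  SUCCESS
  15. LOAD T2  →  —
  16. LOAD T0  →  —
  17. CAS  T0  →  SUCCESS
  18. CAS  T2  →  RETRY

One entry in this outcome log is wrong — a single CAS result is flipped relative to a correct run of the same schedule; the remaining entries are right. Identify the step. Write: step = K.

step = 14

Reference trace:
   1) LOAD T1:  M=3  r_T1=3
   2) LOAD T3:  M=3  r_T3=3
   3) CAS  T1:  M=4  r_T1=3 ✓
   4) LOAD T1:  M=4  r_T1=4
   5) CAS  T3:  M=4  r_T3=3 ✗
   6) CAS  T1:  M=5  r_T1=4 ✓
   7) LOAD T2:  M=5  r_T2=5
   8) LOAD T3:  M=5  r_T3=5
   9) CAS  T2:  M=6  r_T2=5 ✓
  10) LOAD T0:  M=6  r_T0=6
  11) CAS  T3:  M=6  r_T3=5 ✗
  12) LOAD T2:  M=6  r_T2=6
  13) CAS  T0:  M=7  r_T0=6 ✓
  14) CAS  T2:  M=7  r_T2=6 ✗
  15) LOAD T2:  M=7  r_T2=7
  16) LOAD T0:  M=7  r_T0=7
  17) CAS  T0:  M=8  r_T0=7 ✓
  18) CAS  T2:  M=8  r_T2=7 ✗
Log disagrees first at step 14.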